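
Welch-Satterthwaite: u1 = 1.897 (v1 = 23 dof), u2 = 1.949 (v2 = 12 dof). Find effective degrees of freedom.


uc = sqrt(u1^2 + u2^2) = sqrt(1.897^2 + 1.949^2) = 2.7197812
v_eff = uc^4 / (u1^4/v1 + u2^4/v2)
= 2.7197812^4 / (1.897^4/23 + 1.949^4/12)
= 54.718712 / 1.7654904
v_eff = 30.9935

30.9935


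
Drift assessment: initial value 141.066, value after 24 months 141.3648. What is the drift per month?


rate = (v2 - v1) / months
= (141.3648 - 141.066) / 24
= 0.2988 / 24
= 0.0124

0.0124


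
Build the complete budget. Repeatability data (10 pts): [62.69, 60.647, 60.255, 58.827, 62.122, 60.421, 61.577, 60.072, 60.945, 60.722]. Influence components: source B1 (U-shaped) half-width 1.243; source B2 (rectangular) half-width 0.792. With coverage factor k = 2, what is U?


mean = (62.69 + 60.647 + 60.255 + 58.827 + 62.122 + 60.421 + 61.577 + 60.072 + 60.945 + 60.722) / 10 = 60.8278
s = sqrt(sum((x - mean)^2)/(n-1)) = 1.0969494
u_A = s / sqrt(n) = 1.0969494 / sqrt(10) = 0.34688586
u_B1 = 1.243 / sqrt(2) = 0.87893373
u_B2 = 0.792 / sqrt(3) = 0.45726141
uc = sqrt(0.34688586^2 + 0.87893373^2 + 0.45726141^2) = 1.0497344
U = k * uc = 2 * 1.0497344
U = 2.0995

2.0995


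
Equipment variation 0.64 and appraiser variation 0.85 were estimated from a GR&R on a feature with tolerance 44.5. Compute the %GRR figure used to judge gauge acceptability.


GRR = sqrt(EV^2 + AV^2) = sqrt(0.64^2 + 0.85^2) = 1.0640019
%GRR = GRR / tol * 100 = 1.0640019 / 44.5 * 100
%GRR = 2.3910

2.3910


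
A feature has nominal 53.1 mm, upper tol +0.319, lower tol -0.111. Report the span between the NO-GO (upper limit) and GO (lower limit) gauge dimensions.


GO = nominal - lower_tol (smallest hole = maximum material condition)
GO = 53.1 - 0.111 = 52.989
NO-GO = nominal + upper_tol (largest hole = least material condition)
NO-GO = 53.1 + 0.319 = 53.419
spread = NO-GO - GO = 53.419 - 52.989 = 0.4300

0.4300


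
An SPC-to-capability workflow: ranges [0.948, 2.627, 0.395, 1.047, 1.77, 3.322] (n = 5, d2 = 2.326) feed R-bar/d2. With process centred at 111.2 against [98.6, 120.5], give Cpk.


R_bar = (0.948 + 2.627 + 0.395 + 1.047 + 1.77 + 3.322) / 6 = 1.6848333
sigma = R_bar / d2 = 1.6848333 / 2.326 = 0.72434794
Cp = (USL - LSL)/(6*sigma) = (120.5 - 98.6)/(6*0.72434794) = 5.0390
Cpu = (120.5 - 111.2)/(3*0.72434794) = 4.2797
Cpl = (111.2 - 98.6)/(3*0.72434794) = 5.7983
Cpk = min(Cpu, Cpl) = 4.2797

4.2797


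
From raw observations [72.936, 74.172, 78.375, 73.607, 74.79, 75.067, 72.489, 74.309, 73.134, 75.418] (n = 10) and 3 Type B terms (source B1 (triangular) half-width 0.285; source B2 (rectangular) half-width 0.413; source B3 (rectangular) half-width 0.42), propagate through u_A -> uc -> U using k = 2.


mean = (72.936 + 74.172 + 78.375 + 73.607 + 74.79 + 75.067 + 72.489 + 74.309 + 73.134 + 75.418) / 10 = 74.4297
s = sqrt(sum((x - mean)^2)/(n-1)) = 1.6836536
u_A = s / sqrt(n) = 1.6836536 / sqrt(10) = 0.53241802
u_B1 = 0.285 / sqrt(6) = 0.11635076
u_B2 = 0.413 / sqrt(3) = 0.23844566
u_B3 = 0.42 / sqrt(3) = 0.24248711
uc = sqrt(0.53241802^2 + 0.11635076^2 + 0.23844566^2 + 0.24248711^2) = 0.64238834
U = k * uc = 2 * 0.64238834
U = 1.2848

1.2848


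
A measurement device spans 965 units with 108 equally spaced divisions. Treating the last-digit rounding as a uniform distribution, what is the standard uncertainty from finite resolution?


resolution = range / divisions
resolution = 965 / 108 = 8.9351852
u_res = resolution / (2*sqrt(3))
u_res = 8.9351852 / 3.4641016
u_res = 2.5794

2.5794


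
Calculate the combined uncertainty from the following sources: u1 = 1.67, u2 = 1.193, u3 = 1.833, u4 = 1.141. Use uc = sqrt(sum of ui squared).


uc = sqrt(1.67^2 + 1.193^2 + 1.833^2 + 1.141^2)
uc = sqrt(8.873919)
uc = 2.9789

2.9789


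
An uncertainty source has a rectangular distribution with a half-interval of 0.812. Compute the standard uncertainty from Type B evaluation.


u_B = half_width / sqrt(3)
u_B = 0.812 / 1.7320508
u_B = 0.4688

0.4688


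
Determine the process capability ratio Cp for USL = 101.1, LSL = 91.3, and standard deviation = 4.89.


Cp = (USL - LSL) / (6 * sigma)
= (101.1 - 91.3) / (6 * 4.89)
= 9.8000 / 29.3400
= 0.3340

0.3340


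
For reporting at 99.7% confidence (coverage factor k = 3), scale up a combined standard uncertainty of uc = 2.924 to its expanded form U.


U = k * uc
U = 3 * 2.924
U = 8.7720

8.7720


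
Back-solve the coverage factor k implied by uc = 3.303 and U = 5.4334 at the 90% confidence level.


k = U / uc
k = 5.4334 / 3.303
k = 1.645

1.645


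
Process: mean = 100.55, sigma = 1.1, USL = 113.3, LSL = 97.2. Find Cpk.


Cpu = (USL - mean) / (3*sigma) = (113.3 - 100.55) / (3*1.1) = 3.8636
Cpl = (mean - LSL) / (3*sigma) = (100.55 - 97.2) / (3*1.1) = 1.0152
Cpk = min(Cpu, Cpl) = 1.0152

1.0152


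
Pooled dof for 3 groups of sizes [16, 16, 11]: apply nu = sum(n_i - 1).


nu = sum_i (n_i - 1)
nu = ((16 - 1) + (16 - 1) + (11 - 1))
nu = 15 + 15 + 10
nu = 40

40


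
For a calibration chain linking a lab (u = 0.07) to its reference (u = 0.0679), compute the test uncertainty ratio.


TUR = u_lab / u_ref
= 0.07 / 0.0679
= 1.0309

1.0309


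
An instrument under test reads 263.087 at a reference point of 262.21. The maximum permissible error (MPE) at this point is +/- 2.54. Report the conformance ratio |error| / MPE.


e = indication - reference = 263.087 - 262.21 = 0.8770
|e| = 0.8770
ratio = |e| / MPE = 0.8770 / 2.54
ratio = 0.3453

0.3453


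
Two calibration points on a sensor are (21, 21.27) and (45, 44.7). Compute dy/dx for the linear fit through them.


slope = (y2 - y1) / (x2 - x1)
= (44.7 - 21.27) / (45 - 21)
= 23.4300 / 24
= 0.9763

0.9763


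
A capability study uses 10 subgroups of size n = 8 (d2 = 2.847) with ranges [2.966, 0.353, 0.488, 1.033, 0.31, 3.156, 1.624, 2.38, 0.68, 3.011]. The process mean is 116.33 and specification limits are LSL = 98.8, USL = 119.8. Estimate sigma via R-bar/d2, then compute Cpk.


R_bar = (2.966 + 0.353 + 0.488 + 1.033 + 0.31 + 3.156 + 1.624 + 2.38 + 0.68 + 3.011) / 10 = 1.6001
sigma = R_bar / d2 = 1.6001 / 2.847 = 0.56203021
Cp = (USL - LSL)/(6*sigma) = (119.8 - 98.8)/(6*0.56203021) = 6.2274
Cpu = (119.8 - 116.33)/(3*0.56203021) = 2.0580
Cpl = (116.33 - 98.8)/(3*0.56203021) = 10.3968
Cpk = min(Cpu, Cpl) = 2.0580

2.0580


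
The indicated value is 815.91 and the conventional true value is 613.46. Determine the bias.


Systematic error = measured - true
= 815.91 - 613.46
= 202.4500

202.4500


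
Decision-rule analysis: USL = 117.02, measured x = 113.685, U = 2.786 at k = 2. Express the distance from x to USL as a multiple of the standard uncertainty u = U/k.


u = U / k = 2.786 / 2 = 1.393
margin = |USL - x| = |117.02 - 113.685| = 3.335
z = margin / u = 3.335 / 1.393
z = 2.3941

2.3941


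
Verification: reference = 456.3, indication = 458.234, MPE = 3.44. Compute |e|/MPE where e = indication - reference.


e = indication - reference = 458.234 - 456.3 = 1.9340
|e| = 1.9340
ratio = |e| / MPE = 1.9340 / 3.44
ratio = 0.5622

0.5622


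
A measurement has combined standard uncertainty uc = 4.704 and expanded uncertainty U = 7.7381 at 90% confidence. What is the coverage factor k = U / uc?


k = U / uc
k = 7.7381 / 4.704
k = 1.645

1.645


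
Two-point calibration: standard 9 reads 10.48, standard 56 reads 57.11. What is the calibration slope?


slope = (y2 - y1) / (x2 - x1)
= (57.11 - 10.48) / (56 - 9)
= 46.6300 / 47
= 0.9921

0.9921


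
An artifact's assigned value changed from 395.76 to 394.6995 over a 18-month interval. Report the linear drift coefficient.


rate = (v2 - v1) / months
= (394.6995 - 395.76) / 18
= -1.0605 / 18
= -0.0589

-0.0589


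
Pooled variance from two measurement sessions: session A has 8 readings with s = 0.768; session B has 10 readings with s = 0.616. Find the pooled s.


s_p = sqrt(((n1-1)*s1^2 + (n2-1)*s2^2) / (n1+n2-2))
numerator = (8-1)*0.768^2 + (10-1)*0.616^2 = 4.128768 + 3.415104 = 7.543872
denominator = 8 + 10 - 2 = 16
s_p^2 = 7.543872 / 16 = 0.471492
s_p = sqrt(0.471492) = 0.6867

0.6867


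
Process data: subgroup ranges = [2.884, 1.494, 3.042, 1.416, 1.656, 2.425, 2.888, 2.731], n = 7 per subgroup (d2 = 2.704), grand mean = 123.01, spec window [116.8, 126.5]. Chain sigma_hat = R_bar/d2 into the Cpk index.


R_bar = (2.884 + 1.494 + 3.042 + 1.416 + 1.656 + 2.425 + 2.888 + 2.731) / 8 = 2.317
sigma = R_bar / d2 = 2.317 / 2.704 = 0.8568787
Cp = (USL - LSL)/(6*sigma) = (126.5 - 116.8)/(6*0.8568787) = 1.8867
Cpu = (126.5 - 123.01)/(3*0.8568787) = 1.3576
Cpl = (123.01 - 116.8)/(3*0.8568787) = 2.4157
Cpk = min(Cpu, Cpl) = 1.3576

1.3576


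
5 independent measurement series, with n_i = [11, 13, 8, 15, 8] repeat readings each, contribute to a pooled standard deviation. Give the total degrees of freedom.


nu = sum_i (n_i - 1)
nu = ((11 - 1) + (13 - 1) + (8 - 1) + (15 - 1) + (8 - 1))
nu = 10 + 12 + 7 + 14 + 7
nu = 50

50


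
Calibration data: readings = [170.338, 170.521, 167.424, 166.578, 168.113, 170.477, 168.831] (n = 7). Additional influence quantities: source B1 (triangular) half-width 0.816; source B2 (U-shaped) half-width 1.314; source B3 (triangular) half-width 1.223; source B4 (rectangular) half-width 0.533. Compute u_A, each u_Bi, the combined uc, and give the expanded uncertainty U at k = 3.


mean = (170.338 + 170.521 + 167.424 + 166.578 + 168.113 + 170.477 + 168.831) / 7 = 168.8974286
s = sqrt(sum((x - mean)^2)/(n-1)) = 1.6008726
u_A = s / sqrt(n) = 1.6008726 / sqrt(7) = 0.60507297
u_B1 = 0.816 / sqrt(6) = 0.33313061
u_B2 = 1.314 / sqrt(2) = 0.92913831
u_B3 = 1.223 / sqrt(6) = 0.49928766
u_B4 = 0.533 / sqrt(3) = 0.30772769
uc = sqrt(0.60507297^2 + 0.33313061^2 + 0.92913831^2 + 0.49928766^2 + 0.30772769^2) = 1.2978335
U = k * uc = 3 * 1.2978335
U = 3.8935

3.8935


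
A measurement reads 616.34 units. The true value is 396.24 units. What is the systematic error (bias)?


Systematic error = measured - true
= 616.34 - 396.24
= 220.1000

220.1000


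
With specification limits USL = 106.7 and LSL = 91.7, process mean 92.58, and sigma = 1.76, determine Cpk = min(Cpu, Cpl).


Cpu = (USL - mean) / (3*sigma) = (106.7 - 92.58) / (3*1.76) = 2.6742
Cpl = (mean - LSL) / (3*sigma) = (92.58 - 91.7) / (3*1.76) = 0.1667
Cpk = min(Cpu, Cpl) = 0.1667

0.1667


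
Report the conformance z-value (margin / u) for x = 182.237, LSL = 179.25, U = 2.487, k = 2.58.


u = U / k = 2.487 / 2.58 = 0.96395349
margin = |LSL - x| = |179.25 - 182.237| = 2.987
z = margin / u = 2.987 / 0.96395349
z = 3.0987

3.0987


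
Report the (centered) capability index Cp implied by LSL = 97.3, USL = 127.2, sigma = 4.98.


Cp = (USL - LSL) / (6 * sigma)
= (127.2 - 97.3) / (6 * 4.98)
= 29.9000 / 29.8800
= 1.0007

1.0007


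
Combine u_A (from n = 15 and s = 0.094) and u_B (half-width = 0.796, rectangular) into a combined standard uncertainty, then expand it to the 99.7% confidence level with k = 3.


u_A = s / sqrt(n) = 0.094 / sqrt(15) = 0.024270696
u_B = half_width / sqrt(3) = 0.796 / sqrt(3) = 0.45957081
uc = sqrt(u_A^2 + u_B^2) = sqrt(0.024270696^2 + 0.45957081^2) = 0.46021125
U = k * uc = 3 * 0.46021125
U = 1.3806

1.3806


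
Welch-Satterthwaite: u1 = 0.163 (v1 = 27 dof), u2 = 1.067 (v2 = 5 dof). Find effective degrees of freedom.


uc = sqrt(u1^2 + u2^2) = sqrt(0.163^2 + 1.067^2) = 1.0793785
v_eff = uc^4 / (u1^4/v1 + u2^4/v2)
= 1.0793785^4 / (0.163^4/27 + 1.067^4/5)
= 1.35736 / 0.25925759
v_eff = 5.2356

5.2356


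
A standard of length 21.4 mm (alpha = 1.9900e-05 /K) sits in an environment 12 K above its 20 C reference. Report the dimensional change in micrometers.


dL = L * alpha * dT
= 21.4 * 1.9900e-05 * 12
= 0.0051103 mm
dL_um = 0.0051103 * 1000 = 5.1103 um

5.1103


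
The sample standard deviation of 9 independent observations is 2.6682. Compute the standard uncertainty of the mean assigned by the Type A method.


u_A = s / sqrt(n)
u_A = 2.6682 / sqrt(9)
u_A = 2.6682 / 3
u_A = 0.8894

0.8894


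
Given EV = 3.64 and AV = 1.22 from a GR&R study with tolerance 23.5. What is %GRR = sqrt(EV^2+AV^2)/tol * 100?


GRR = sqrt(EV^2 + AV^2) = sqrt(3.64^2 + 1.22^2) = 3.8390103
%GRR = GRR / tol * 100 = 3.8390103 / 23.5 * 100
%GRR = 16.3362

16.3362


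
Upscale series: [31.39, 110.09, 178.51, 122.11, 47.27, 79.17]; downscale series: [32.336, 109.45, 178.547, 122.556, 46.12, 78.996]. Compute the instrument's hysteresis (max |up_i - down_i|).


|31.39 - 32.336| = 0.9460
|110.09 - 109.45| = 0.6400
|178.51 - 178.547| = 0.0370
|122.11 - 122.556| = 0.4460
|47.27 - 46.12| = 1.1500
|79.17 - 78.996| = 0.1740
hysteresis = max(diffs) = 1.1500

1.1500


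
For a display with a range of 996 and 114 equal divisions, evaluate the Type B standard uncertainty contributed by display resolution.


resolution = range / divisions
resolution = 996 / 114 = 8.7368421
u_res = resolution / (2*sqrt(3))
u_res = 8.7368421 / 3.4641016
u_res = 2.5221

2.5221


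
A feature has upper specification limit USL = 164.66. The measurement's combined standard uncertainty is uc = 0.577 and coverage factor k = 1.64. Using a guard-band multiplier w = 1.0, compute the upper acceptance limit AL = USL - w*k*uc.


U = k * uc = 1.64 * 0.577 = 0.94628
guard band g = w * U = 1.0 * 0.94628 = 0.94628
AL = USL - g = 164.66 - 0.94628
AL = 163.7137

163.7137


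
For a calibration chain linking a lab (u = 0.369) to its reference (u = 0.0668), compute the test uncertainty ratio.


TUR = u_lab / u_ref
= 0.369 / 0.0668
= 5.5240

5.5240


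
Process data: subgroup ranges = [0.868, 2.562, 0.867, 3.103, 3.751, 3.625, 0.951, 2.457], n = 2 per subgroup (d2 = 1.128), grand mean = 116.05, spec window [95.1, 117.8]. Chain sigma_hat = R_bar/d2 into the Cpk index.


R_bar = (0.868 + 2.562 + 0.867 + 3.103 + 3.751 + 3.625 + 0.951 + 2.457) / 8 = 2.273
sigma = R_bar / d2 = 2.273 / 1.128 = 2.0150709
Cp = (USL - LSL)/(6*sigma) = (117.8 - 95.1)/(6*2.0150709) = 1.8775
Cpu = (117.8 - 116.05)/(3*2.0150709) = 0.2895
Cpl = (116.05 - 95.1)/(3*2.0150709) = 3.4656
Cpk = min(Cpu, Cpl) = 0.2895

0.2895


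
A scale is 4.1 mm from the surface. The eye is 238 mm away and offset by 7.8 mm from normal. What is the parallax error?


error = h * offset / d
= 4.1 * 7.8 / 238
= 0.1344

0.1344


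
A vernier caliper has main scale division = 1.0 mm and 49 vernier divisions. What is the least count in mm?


LC = MSD / n_div
= 1.0 / 49
= 0.0204

0.0204


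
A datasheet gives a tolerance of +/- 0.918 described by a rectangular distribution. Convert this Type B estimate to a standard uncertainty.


u_B = half_width / sqrt(3)
u_B = 0.918 / 1.7320508
u_B = 0.5300

0.5300


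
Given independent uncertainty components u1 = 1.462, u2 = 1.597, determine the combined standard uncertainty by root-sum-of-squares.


uc = sqrt(1.462^2 + 1.597^2)
uc = sqrt(4.687853)
uc = 2.1651

2.1651


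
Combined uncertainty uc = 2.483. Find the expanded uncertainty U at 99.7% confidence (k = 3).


U = k * uc
U = 3 * 2.483
U = 7.4490

7.4490


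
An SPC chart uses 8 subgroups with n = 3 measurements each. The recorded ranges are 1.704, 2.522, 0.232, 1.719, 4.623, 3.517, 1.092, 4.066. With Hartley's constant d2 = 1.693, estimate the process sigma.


R_bar = (1.704 + 2.522 + 0.232 + 1.719 + 4.623 + 3.517 + 1.092 + 4.066) / 8
R_bar = 19.475 / 8 = 2.434375
sigma_hat = R_bar / d2 = 2.434375 / 1.693 = 1.4379

1.4379


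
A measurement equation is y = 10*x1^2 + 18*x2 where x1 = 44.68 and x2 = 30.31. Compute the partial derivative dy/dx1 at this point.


y = 10*x1^2 + 18*x2
dy/dx1 = 2*10*x1
Evaluate at x1 = 44.68: c1 = 20 * 44.68
c1 = 893.6000

893.6000


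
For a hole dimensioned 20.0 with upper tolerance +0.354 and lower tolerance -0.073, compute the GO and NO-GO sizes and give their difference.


GO = nominal - lower_tol (smallest hole = maximum material condition)
GO = 20.0 - 0.073 = 19.927
NO-GO = nominal + upper_tol (largest hole = least material condition)
NO-GO = 20.0 + 0.354 = 20.354
spread = NO-GO - GO = 20.354 - 19.927 = 0.4270

0.4270


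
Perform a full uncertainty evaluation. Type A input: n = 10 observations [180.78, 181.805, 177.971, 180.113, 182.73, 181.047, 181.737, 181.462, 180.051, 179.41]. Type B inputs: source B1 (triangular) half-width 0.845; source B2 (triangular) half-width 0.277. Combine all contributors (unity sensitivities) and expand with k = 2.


mean = (180.78 + 181.805 + 177.971 + 180.113 + 182.73 + 181.047 + 181.737 + 181.462 + 180.051 + 179.41) / 10 = 180.7106
s = sqrt(sum((x - mean)^2)/(n-1)) = 1.3744063
u_A = s / sqrt(n) = 1.3744063 / sqrt(10) = 0.43462543
u_B1 = 0.845 / sqrt(6) = 0.34496981
u_B2 = 0.277 / sqrt(6) = 0.11308478
uc = sqrt(0.43462543^2 + 0.34496981^2 + 0.11308478^2) = 0.56629639
U = k * uc = 2 * 0.56629639
U = 1.1326

1.1326


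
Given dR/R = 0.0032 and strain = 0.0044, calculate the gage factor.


GF = (dR/R) / epsilon
= 0.0032 / 0.0044
= 0.7273

0.7273


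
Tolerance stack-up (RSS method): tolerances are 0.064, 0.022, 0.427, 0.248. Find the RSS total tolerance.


RSS = sqrt(0.064^2 + 0.022^2 + 0.427^2 + 0.248^2)
= sqrt(0.248413)
= 0.4984

0.4984


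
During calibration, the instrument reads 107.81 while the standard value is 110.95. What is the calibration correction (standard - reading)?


Correction = standard - reading
= 110.95 - 107.81
= 3.1400

3.1400


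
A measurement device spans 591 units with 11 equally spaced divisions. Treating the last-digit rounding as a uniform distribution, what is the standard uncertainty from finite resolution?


resolution = range / divisions
resolution = 591 / 11 = 53.727273
u_res = resolution / (2*sqrt(3))
u_res = 53.727273 / 3.4641016
u_res = 15.5097

15.5097


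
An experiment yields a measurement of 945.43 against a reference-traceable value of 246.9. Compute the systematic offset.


Systematic error = measured - true
= 945.43 - 246.9
= 698.5300

698.5300


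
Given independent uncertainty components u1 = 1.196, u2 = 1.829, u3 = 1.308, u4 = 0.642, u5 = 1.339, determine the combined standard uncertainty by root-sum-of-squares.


uc = sqrt(1.196^2 + 1.829^2 + 1.308^2 + 0.642^2 + 1.339^2)
uc = sqrt(8.691606)
uc = 2.9482

2.9482


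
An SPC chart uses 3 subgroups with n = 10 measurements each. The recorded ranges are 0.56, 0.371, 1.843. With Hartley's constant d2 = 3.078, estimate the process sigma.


R_bar = (0.56 + 0.371 + 1.843) / 3
R_bar = 2.774 / 3 = 0.92466667
sigma_hat = R_bar / d2 = 0.92466667 / 3.078 = 0.3004

0.3004


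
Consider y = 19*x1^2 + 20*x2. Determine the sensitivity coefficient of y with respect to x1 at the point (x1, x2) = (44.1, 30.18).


y = 19*x1^2 + 20*x2
dy/dx1 = 2*19*x1
Evaluate at x1 = 44.1: c1 = 38 * 44.1
c1 = 1675.8000

1675.8000


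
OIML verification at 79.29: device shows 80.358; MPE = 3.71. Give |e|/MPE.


e = indication - reference = 80.358 - 79.29 = 1.0680
|e| = 1.0680
ratio = |e| / MPE = 1.0680 / 3.71
ratio = 0.2879

0.2879


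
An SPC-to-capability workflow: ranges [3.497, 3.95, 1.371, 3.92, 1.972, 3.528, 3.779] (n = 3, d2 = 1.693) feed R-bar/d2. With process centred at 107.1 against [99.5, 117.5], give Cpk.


R_bar = (3.497 + 3.95 + 1.371 + 3.92 + 1.972 + 3.528 + 3.779) / 7 = 3.1452857
sigma = R_bar / d2 = 3.1452857 / 1.693 = 1.8578179
Cp = (USL - LSL)/(6*sigma) = (117.5 - 99.5)/(6*1.8578179) = 1.6148
Cpu = (117.5 - 107.1)/(3*1.8578179) = 1.8660
Cpl = (107.1 - 99.5)/(3*1.8578179) = 1.3636
Cpk = min(Cpu, Cpl) = 1.3636

1.3636


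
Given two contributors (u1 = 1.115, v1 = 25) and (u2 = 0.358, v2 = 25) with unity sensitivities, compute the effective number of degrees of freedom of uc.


uc = sqrt(u1^2 + u2^2) = sqrt(1.115^2 + 0.358^2) = 1.1710632
v_eff = uc^4 / (u1^4/v1 + u2^4/v2)
= 1.1710632^4 / (1.115^4/25 + 0.358^4/25)
= 1.8807078 / 0.062481376
v_eff = 30.1003

30.1003


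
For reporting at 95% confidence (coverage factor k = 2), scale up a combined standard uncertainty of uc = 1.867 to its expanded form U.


U = k * uc
U = 2 * 1.867
U = 3.7340

3.7340


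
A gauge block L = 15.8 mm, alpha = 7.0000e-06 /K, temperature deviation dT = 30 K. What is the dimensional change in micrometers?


dL = L * alpha * dT
= 15.8 * 7.0000e-06 * 30
= 0.0033180 mm
dL_um = 0.0033180 * 1000 = 3.3180 um

3.3180


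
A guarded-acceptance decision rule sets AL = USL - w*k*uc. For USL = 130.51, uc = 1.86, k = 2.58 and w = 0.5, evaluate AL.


U = k * uc = 2.58 * 1.86 = 4.7988
guard band g = w * U = 0.5 * 4.7988 = 2.3994
AL = USL - g = 130.51 - 2.3994
AL = 128.1106

128.1106


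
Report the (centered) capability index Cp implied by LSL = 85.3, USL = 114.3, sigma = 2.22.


Cp = (USL - LSL) / (6 * sigma)
= (114.3 - 85.3) / (6 * 2.22)
= 29.0000 / 13.3200
= 2.1772

2.1772


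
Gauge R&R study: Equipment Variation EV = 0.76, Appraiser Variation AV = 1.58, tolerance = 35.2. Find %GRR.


GRR = sqrt(EV^2 + AV^2) = sqrt(0.76^2 + 1.58^2) = 1.7532826
%GRR = GRR / tol * 100 = 1.7532826 / 35.2 * 100
%GRR = 4.9809

4.9809


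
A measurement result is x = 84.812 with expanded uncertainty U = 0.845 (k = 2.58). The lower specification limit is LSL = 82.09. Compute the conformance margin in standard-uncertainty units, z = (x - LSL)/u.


u = U / k = 0.845 / 2.58 = 0.32751938
margin = |LSL - x| = |82.09 - 84.812| = 2.722
z = margin / u = 2.722 / 0.32751938
z = 8.3110

8.3110


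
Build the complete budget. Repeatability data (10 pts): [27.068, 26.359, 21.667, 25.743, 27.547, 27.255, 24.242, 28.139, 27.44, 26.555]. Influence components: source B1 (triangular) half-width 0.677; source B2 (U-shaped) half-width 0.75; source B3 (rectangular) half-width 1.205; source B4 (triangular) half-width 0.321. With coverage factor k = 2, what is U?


mean = (27.068 + 26.359 + 21.667 + 25.743 + 27.547 + 27.255 + 24.242 + 28.139 + 27.44 + 26.555) / 10 = 26.2015
s = sqrt(sum((x - mean)^2)/(n-1)) = 1.9356355
u_A = s / sqrt(n) = 1.9356355 / sqrt(10) = 0.61210169
u_B1 = 0.677 / sqrt(6) = 0.27638409
u_B2 = 0.75 / sqrt(2) = 0.53033009
u_B3 = 1.205 / sqrt(3) = 0.69570707
u_B4 = 0.321 / sqrt(6) = 0.1310477
uc = sqrt(0.61210169^2 + 0.27638409^2 + 0.53033009^2 + 0.69570707^2 + 0.1310477^2) = 1.1106253
U = k * uc = 2 * 1.1106253
U = 2.2213

2.2213


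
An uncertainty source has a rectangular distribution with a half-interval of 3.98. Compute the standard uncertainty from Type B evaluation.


u_B = half_width / sqrt(3)
u_B = 3.98 / 1.7320508
u_B = 2.2979

2.2979


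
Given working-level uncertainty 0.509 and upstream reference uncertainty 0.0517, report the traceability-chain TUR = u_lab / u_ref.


TUR = u_lab / u_ref
= 0.509 / 0.0517
= 9.8453

9.8453


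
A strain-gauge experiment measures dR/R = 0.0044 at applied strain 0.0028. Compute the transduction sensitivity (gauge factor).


GF = (dR/R) / epsilon
= 0.0044 / 0.0028
= 1.5714

1.5714


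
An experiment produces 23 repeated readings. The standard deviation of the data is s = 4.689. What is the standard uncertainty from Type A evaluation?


u_A = s / sqrt(n)
u_A = 4.689 / sqrt(23)
u_A = 4.689 / 4.7958315
u_A = 0.9777

0.9777


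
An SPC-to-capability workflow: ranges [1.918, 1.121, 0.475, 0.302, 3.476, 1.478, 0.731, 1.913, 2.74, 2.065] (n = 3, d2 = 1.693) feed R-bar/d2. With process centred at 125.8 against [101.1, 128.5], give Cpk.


R_bar = (1.918 + 1.121 + 0.475 + 0.302 + 3.476 + 1.478 + 0.731 + 1.913 + 2.74 + 2.065) / 10 = 1.6219
sigma = R_bar / d2 = 1.6219 / 1.693 = 0.95800354
Cp = (USL - LSL)/(6*sigma) = (128.5 - 101.1)/(6*0.95800354) = 4.7669
Cpu = (128.5 - 125.8)/(3*0.95800354) = 0.9395
Cpl = (125.8 - 101.1)/(3*0.95800354) = 8.5943
Cpk = min(Cpu, Cpl) = 0.9395

0.9395


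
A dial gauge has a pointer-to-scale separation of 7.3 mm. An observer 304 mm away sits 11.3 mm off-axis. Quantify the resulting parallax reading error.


error = h * offset / d
= 7.3 * 11.3 / 304
= 0.2713

0.2713


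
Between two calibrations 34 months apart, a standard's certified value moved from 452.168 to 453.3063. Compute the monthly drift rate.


rate = (v2 - v1) / months
= (453.3063 - 452.168) / 34
= 1.1383 / 34
= 0.0335

0.0335


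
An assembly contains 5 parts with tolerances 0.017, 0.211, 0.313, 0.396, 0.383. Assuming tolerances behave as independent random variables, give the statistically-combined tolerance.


RSS = sqrt(0.017^2 + 0.211^2 + 0.313^2 + 0.396^2 + 0.383^2)
= sqrt(0.446284)
= 0.6680

0.6680


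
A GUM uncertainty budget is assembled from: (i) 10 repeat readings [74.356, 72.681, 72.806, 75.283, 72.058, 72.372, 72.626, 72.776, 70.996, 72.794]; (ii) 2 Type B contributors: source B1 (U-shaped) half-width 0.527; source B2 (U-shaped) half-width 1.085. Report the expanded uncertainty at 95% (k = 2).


mean = (74.356 + 72.681 + 72.806 + 75.283 + 72.058 + 72.372 + 72.626 + 72.776 + 70.996 + 72.794) / 10 = 72.8748
s = sqrt(sum((x - mean)^2)/(n-1)) = 1.1815114
u_A = s / sqrt(n) = 1.1815114 / sqrt(10) = 0.37362671
u_B1 = 0.527 / sqrt(2) = 0.37264527
u_B2 = 1.085 / sqrt(2) = 0.76721086
uc = sqrt(0.37362671^2 + 0.37264527^2 + 0.76721086^2) = 0.93116804
U = k * uc = 2 * 0.93116804
U = 1.8623

1.8623


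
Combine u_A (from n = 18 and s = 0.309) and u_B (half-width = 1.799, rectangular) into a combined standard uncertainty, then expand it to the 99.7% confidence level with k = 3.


u_A = s / sqrt(n) = 0.309 / sqrt(18) = 0.072831998
u_B = half_width / sqrt(3) = 1.799 / sqrt(3) = 1.0386531
uc = sqrt(u_A^2 + u_B^2) = sqrt(0.072831998^2 + 1.0386531^2) = 1.0412035
U = k * uc = 3 * 1.0412035
U = 3.1236

3.1236


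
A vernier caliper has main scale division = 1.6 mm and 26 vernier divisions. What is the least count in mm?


LC = MSD / n_div
= 1.6 / 26
= 0.0615

0.0615


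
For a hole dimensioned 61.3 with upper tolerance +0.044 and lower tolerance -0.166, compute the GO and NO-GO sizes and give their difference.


GO = nominal - lower_tol (smallest hole = maximum material condition)
GO = 61.3 - 0.166 = 61.134
NO-GO = nominal + upper_tol (largest hole = least material condition)
NO-GO = 61.3 + 0.044 = 61.344
spread = NO-GO - GO = 61.344 - 61.134 = 0.2100

0.2100


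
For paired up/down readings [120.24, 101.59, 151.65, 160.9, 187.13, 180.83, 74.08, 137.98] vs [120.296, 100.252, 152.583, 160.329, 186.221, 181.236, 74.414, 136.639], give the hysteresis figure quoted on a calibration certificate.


|120.24 - 120.296| = 0.0560
|101.59 - 100.252| = 1.3380
|151.65 - 152.583| = 0.9330
|160.9 - 160.329| = 0.5710
|187.13 - 186.221| = 0.9090
|180.83 - 181.236| = 0.4060
|74.08 - 74.414| = 0.3340
|137.98 - 136.639| = 1.3410
hysteresis = max(diffs) = 1.3410

1.3410


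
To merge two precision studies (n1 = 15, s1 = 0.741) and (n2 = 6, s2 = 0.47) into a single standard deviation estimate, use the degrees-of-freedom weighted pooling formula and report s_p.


s_p = sqrt(((n1-1)*s1^2 + (n2-1)*s2^2) / (n1+n2-2))
numerator = (15-1)*0.741^2 + (6-1)*0.47^2 = 7.687134 + 1.1045 = 8.791634
denominator = 15 + 6 - 2 = 19
s_p^2 = 8.791634 / 19 = 0.46271758
s_p = sqrt(0.46271758) = 0.6802

0.6802


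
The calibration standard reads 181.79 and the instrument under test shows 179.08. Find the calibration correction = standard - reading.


Correction = standard - reading
= 181.79 - 179.08
= 2.7100

2.7100


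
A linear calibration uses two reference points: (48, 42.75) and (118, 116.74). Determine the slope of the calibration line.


slope = (y2 - y1) / (x2 - x1)
= (116.74 - 42.75) / (118 - 48)
= 73.9900 / 70
= 1.0570

1.0570


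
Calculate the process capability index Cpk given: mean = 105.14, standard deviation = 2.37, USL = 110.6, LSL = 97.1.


Cpu = (USL - mean) / (3*sigma) = (110.6 - 105.14) / (3*2.37) = 0.7679
Cpl = (mean - LSL) / (3*sigma) = (105.14 - 97.1) / (3*2.37) = 1.1308
Cpk = min(Cpu, Cpl) = 0.7679

0.7679


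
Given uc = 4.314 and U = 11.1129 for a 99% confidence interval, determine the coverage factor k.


k = U / uc
k = 11.1129 / 4.314
k = 2.576

2.576


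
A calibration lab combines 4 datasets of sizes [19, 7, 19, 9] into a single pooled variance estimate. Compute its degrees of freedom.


nu = sum_i (n_i - 1)
nu = ((19 - 1) + (7 - 1) + (19 - 1) + (9 - 1))
nu = 18 + 6 + 18 + 8
nu = 50

50


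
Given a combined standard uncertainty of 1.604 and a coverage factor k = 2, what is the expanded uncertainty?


U = k * uc
U = 2 * 1.604
U = 3.2080

3.2080


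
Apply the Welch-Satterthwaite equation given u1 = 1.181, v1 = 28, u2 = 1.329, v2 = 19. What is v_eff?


uc = sqrt(u1^2 + u2^2) = sqrt(1.181^2 + 1.329^2) = 1.7779207
v_eff = uc^4 / (u1^4/v1 + u2^4/v2)
= 1.7779207^4 / (1.181^4/28 + 1.329^4/19)
= 9.9919337 / 0.23366694
v_eff = 42.7614

42.7614


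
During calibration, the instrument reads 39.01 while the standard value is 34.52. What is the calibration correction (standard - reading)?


Correction = standard - reading
= 34.52 - 39.01
= -4.4900

-4.4900


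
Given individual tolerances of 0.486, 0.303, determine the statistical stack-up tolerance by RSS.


RSS = sqrt(0.486^2 + 0.303^2)
= sqrt(0.328005)
= 0.5727

0.5727


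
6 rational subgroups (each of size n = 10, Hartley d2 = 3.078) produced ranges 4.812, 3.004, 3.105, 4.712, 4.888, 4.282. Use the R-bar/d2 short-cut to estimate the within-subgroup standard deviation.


R_bar = (4.812 + 3.004 + 3.105 + 4.712 + 4.888 + 4.282) / 6
R_bar = 24.803 / 6 = 4.1338333
sigma_hat = R_bar / d2 = 4.1338333 / 3.078 = 1.3430

1.3430


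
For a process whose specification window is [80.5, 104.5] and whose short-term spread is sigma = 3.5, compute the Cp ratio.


Cp = (USL - LSL) / (6 * sigma)
= (104.5 - 80.5) / (6 * 3.5)
= 24.0000 / 21.0000
= 1.1429

1.1429


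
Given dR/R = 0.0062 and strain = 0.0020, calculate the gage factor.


GF = (dR/R) / epsilon
= 0.0062 / 0.0020
= 3.1000

3.1000


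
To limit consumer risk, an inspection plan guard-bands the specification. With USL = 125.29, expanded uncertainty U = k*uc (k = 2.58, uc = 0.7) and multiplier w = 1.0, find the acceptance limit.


U = k * uc = 2.58 * 0.7 = 1.806
guard band g = w * U = 1.0 * 1.806 = 1.806
AL = USL - g = 125.29 - 1.806
AL = 123.4840

123.4840


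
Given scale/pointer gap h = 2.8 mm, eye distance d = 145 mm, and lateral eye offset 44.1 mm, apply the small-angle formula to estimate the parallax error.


error = h * offset / d
= 2.8 * 44.1 / 145
= 0.8516

0.8516


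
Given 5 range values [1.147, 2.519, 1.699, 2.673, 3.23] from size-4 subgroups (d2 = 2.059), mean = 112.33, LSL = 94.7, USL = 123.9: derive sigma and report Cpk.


R_bar = (1.147 + 2.519 + 1.699 + 2.673 + 3.23) / 5 = 2.2536
sigma = R_bar / d2 = 2.2536 / 2.059 = 1.0945119
Cp = (USL - LSL)/(6*sigma) = (123.9 - 94.7)/(6*1.0945119) = 4.4464
Cpu = (123.9 - 112.33)/(3*1.0945119) = 3.5236
Cpl = (112.33 - 94.7)/(3*1.0945119) = 5.3692
Cpk = min(Cpu, Cpl) = 3.5236

3.5236


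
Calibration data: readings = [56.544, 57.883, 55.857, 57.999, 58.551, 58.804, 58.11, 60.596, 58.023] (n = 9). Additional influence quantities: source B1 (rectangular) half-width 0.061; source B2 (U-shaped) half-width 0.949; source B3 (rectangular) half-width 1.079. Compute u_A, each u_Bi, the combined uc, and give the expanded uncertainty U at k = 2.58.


mean = (56.544 + 57.883 + 55.857 + 57.999 + 58.551 + 58.804 + 58.11 + 60.596 + 58.023) / 9 = 58.04077778
s = sqrt(sum((x - mean)^2)/(n-1)) = 1.3422449
u_A = s / sqrt(n) = 1.3422449 / sqrt(9) = 0.44741497
u_B1 = 0.061 / sqrt(3) = 0.035218366
u_B2 = 0.949 / sqrt(2) = 0.67104434
u_B3 = 1.079 / sqrt(3) = 0.62296094
uc = sqrt(0.44741497^2 + 0.035218366^2 + 0.67104434^2 + 0.62296094^2) = 1.0197065
U = k * uc = 2.58 * 1.0197065
U = 2.6308

2.6308


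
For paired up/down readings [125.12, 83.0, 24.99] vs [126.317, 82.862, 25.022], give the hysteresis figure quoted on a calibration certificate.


|125.12 - 126.317| = 1.1970
|83.0 - 82.862| = 0.1380
|24.99 - 25.022| = 0.0320
hysteresis = max(diffs) = 1.1970

1.1970


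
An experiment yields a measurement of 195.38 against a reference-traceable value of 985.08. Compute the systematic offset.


Systematic error = measured - true
= 195.38 - 985.08
= -789.7000

-789.7000


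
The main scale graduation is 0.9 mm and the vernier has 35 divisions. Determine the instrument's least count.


LC = MSD / n_div
= 0.9 / 35
= 0.0257

0.0257


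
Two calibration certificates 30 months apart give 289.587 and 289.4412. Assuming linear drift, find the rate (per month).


rate = (v2 - v1) / months
= (289.4412 - 289.587) / 30
= -0.1458 / 30
= -0.0049

-0.0049


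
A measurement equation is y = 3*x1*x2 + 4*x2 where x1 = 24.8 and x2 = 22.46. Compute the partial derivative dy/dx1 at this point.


y = 3*x1*x2 + 4*x2
dy/dx1 = 3*x2
Evaluate at x2 = 22.46: c1 = 3 * 22.46
c1 = 67.3800

67.3800


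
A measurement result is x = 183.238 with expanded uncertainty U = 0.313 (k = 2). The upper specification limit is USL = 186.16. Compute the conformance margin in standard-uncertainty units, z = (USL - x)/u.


u = U / k = 0.313 / 2 = 0.1565
margin = |USL - x| = |186.16 - 183.238| = 2.922
z = margin / u = 2.922 / 0.1565
z = 18.6709

18.6709


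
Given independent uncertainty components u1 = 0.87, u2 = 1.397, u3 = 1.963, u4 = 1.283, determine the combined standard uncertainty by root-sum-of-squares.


uc = sqrt(0.87^2 + 1.397^2 + 1.963^2 + 1.283^2)
uc = sqrt(8.207967)
uc = 2.8650

2.8650


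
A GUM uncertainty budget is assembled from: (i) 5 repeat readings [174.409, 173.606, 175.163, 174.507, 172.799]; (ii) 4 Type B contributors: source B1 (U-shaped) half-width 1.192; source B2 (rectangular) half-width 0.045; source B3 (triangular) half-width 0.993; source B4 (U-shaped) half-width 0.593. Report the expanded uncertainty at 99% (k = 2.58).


mean = (174.409 + 173.606 + 175.163 + 174.507 + 172.799) / 5 = 174.0968
s = sqrt(sum((x - mean)^2)/(n-1)) = 0.91209714
u_A = s / sqrt(n) = 0.91209714 / sqrt(5) = 0.40790224
u_B1 = 1.192 / sqrt(2) = 0.84287128
u_B2 = 0.045 / sqrt(3) = 0.025980762
u_B3 = 0.993 / sqrt(6) = 0.40539055
u_B4 = 0.593 / sqrt(2) = 0.41931432
uc = sqrt(0.40790224^2 + 0.84287128^2 + 0.025980762^2 + 0.40539055^2 + 0.41931432^2) = 1.1034751
U = k * uc = 2.58 * 1.1034751
U = 2.8470

2.8470


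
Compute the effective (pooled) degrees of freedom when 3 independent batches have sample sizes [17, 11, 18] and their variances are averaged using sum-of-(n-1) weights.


nu = sum_i (n_i - 1)
nu = ((17 - 1) + (11 - 1) + (18 - 1))
nu = 16 + 10 + 17
nu = 43

43


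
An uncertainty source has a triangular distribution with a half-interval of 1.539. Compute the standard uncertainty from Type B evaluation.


u_B = half_width / sqrt(6)
u_B = 1.539 / 2.4494897
u_B = 0.6283

0.6283


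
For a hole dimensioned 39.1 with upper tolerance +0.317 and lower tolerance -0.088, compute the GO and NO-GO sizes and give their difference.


GO = nominal - lower_tol (smallest hole = maximum material condition)
GO = 39.1 - 0.088 = 39.012
NO-GO = nominal + upper_tol (largest hole = least material condition)
NO-GO = 39.1 + 0.317 = 39.417
spread = NO-GO - GO = 39.417 - 39.012 = 0.4050

0.4050


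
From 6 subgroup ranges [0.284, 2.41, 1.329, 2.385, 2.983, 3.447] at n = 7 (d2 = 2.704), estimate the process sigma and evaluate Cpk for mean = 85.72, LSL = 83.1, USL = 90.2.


R_bar = (0.284 + 2.41 + 1.329 + 2.385 + 2.983 + 3.447) / 6 = 2.1396667
sigma = R_bar / d2 = 2.1396667 / 2.704 = 0.79129686
Cp = (USL - LSL)/(6*sigma) = (90.2 - 83.1)/(6*0.79129686) = 1.4954
Cpu = (90.2 - 85.72)/(3*0.79129686) = 1.8872
Cpl = (85.72 - 83.1)/(3*0.79129686) = 1.1037
Cpk = min(Cpu, Cpl) = 1.1037

1.1037


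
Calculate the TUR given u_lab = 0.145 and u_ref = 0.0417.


TUR = u_lab / u_ref
= 0.145 / 0.0417
= 3.4772

3.4772


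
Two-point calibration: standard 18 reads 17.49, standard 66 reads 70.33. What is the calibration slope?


slope = (y2 - y1) / (x2 - x1)
= (70.33 - 17.49) / (66 - 18)
= 52.8400 / 48
= 1.1008

1.1008


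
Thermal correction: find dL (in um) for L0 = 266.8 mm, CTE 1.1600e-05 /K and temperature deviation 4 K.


dL = L * alpha * dT
= 266.8 * 1.1600e-05 * 4
= 0.0123795 mm
dL_um = 0.0123795 * 1000 = 12.3795 um

12.3795


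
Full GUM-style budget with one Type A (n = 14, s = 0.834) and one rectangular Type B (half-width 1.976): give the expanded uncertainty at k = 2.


u_A = s / sqrt(n) = 0.834 / sqrt(14) = 0.22289588
u_B = half_width / sqrt(3) = 1.976 / sqrt(3) = 1.1408441
uc = sqrt(u_A^2 + u_B^2) = sqrt(0.22289588^2 + 1.1408441^2) = 1.1624147
U = k * uc = 2 * 1.1624147
U = 2.3248

2.3248


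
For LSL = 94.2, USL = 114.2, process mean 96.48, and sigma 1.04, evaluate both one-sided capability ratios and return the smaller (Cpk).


Cpu = (USL - mean) / (3*sigma) = (114.2 - 96.48) / (3*1.04) = 5.6795
Cpl = (mean - LSL) / (3*sigma) = (96.48 - 94.2) / (3*1.04) = 0.7308
Cpk = min(Cpu, Cpl) = 0.7308

0.7308


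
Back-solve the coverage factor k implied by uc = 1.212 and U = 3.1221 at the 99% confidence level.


k = U / uc
k = 3.1221 / 1.212
k = 2.576

2.576


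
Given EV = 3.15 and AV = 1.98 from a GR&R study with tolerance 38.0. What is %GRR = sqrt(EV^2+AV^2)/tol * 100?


GRR = sqrt(EV^2 + AV^2) = sqrt(3.15^2 + 1.98^2) = 3.7206048
%GRR = GRR / tol * 100 = 3.7206048 / 38.0 * 100
%GRR = 9.7911

9.7911


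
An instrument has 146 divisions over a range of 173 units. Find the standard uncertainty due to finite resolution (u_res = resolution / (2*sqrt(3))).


resolution = range / divisions
resolution = 173 / 146 = 1.1849315
u_res = resolution / (2*sqrt(3))
u_res = 1.1849315 / 3.4641016
u_res = 0.3421

0.3421


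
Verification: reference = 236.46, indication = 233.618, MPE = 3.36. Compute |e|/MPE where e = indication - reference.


e = indication - reference = 233.618 - 236.46 = -2.8420
|e| = 2.8420
ratio = |e| / MPE = 2.8420 / 3.36
ratio = 0.8458

0.8458


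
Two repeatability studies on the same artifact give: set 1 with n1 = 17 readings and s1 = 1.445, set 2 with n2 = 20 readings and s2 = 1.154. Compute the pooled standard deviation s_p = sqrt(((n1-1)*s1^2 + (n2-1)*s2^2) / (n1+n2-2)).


s_p = sqrt(((n1-1)*s1^2 + (n2-1)*s2^2) / (n1+n2-2))
numerator = (17-1)*1.445^2 + (20-1)*1.154^2 = 33.4084 + 25.302604 = 58.711004
denominator = 17 + 20 - 2 = 35
s_p^2 = 58.711004 / 35 = 1.6774573
s_p = sqrt(1.6774573) = 1.2952

1.2952


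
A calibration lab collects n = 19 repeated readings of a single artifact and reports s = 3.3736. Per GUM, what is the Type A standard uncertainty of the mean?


u_A = s / sqrt(n)
u_A = 3.3736 / sqrt(19)
u_A = 3.3736 / 4.3588989
u_A = 0.7740

0.7740


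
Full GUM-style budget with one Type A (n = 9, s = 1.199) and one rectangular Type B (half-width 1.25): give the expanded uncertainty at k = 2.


u_A = s / sqrt(n) = 1.199 / sqrt(9) = 0.39966667
u_B = half_width / sqrt(3) = 1.25 / sqrt(3) = 0.72168784
uc = sqrt(u_A^2 + u_B^2) = sqrt(0.39966667^2 + 0.72168784^2) = 0.82496472
U = k * uc = 2 * 0.82496472
U = 1.6499

1.6499


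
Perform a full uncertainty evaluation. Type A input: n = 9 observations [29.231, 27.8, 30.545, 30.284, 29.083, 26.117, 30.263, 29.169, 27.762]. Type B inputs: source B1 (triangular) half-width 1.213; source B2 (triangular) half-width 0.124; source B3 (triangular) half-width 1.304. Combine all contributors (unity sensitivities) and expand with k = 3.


mean = (29.231 + 27.8 + 30.545 + 30.284 + 29.083 + 26.117 + 30.263 + 29.169 + 27.762) / 9 = 28.91711111
s = sqrt(sum((x - mean)^2)/(n-1)) = 1.4552559
u_A = s / sqrt(n) = 1.4552559 / sqrt(9) = 0.4850853
u_B1 = 1.213 / sqrt(6) = 0.49520518
u_B2 = 0.124 / sqrt(6) = 0.050622788
u_B3 = 1.304 / sqrt(6) = 0.53235577
uc = sqrt(0.4850853^2 + 0.49520518^2 + 0.050622788^2 + 0.53235577^2) = 0.87550057
U = k * uc = 3 * 0.87550057
U = 2.6265

2.6265


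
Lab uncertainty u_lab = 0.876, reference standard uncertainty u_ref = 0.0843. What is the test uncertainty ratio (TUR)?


TUR = u_lab / u_ref
= 0.876 / 0.0843
= 10.3915

10.3915
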